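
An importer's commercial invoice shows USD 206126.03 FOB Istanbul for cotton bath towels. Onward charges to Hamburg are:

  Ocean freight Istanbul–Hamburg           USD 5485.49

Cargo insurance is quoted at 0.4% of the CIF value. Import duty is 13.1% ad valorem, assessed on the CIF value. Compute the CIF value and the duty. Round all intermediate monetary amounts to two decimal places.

CIF value: USD 212461.37; import duty: USD 27832.44

Let C be the CIF value. C = FOB price + freight + 0.4% × C
C − 0.4% × C = 206126.03 + 5485.49
0.996 × C = 211611.52
C = 211611.52 / 0.996 = 212461.37
Insurance premium = 0.4% × 212461.37 = 849.85
Import duty = 212461.37 × 13.1% = 27832.44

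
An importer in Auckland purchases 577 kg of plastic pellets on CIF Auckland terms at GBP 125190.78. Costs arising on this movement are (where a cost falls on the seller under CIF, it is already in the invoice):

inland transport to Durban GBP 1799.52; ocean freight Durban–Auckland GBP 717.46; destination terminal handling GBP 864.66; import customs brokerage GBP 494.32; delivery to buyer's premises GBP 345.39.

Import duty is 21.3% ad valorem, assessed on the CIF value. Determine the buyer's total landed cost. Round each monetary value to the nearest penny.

Total landed cost: GBP 153560.79

CIF: the seller pays costs through ocean freight and marine insurance to the destination port.
Already in the invoice (seller's account under CIF): inland to port, freight — exclude.
The CIF price already equals the CIF value: 125190.78
Import duty = 125190.78 × 21.3% = 26665.64
Buyer bears: destination terminal 864.66 + brokerage 494.32 + delivery 345.39 + duty 26665.64 = 28370.01
Landed cost = invoice 125190.78 + 28370.01 = 153560.79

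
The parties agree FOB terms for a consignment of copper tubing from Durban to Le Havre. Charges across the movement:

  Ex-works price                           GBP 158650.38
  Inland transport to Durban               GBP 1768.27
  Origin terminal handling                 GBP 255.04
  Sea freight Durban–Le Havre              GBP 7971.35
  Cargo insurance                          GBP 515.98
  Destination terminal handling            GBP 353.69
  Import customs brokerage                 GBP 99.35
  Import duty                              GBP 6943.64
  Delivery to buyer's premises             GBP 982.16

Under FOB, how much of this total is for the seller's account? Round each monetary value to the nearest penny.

FOB: the seller bears costs until goods are on board at the origin port; the buyer bears freight, insurance and all costs thereafter.
Seller's account: goods 158650.38 + inland to port 1768.27 + origin terminal 255.04 = 160673.69
Buyer's account: freight 7971.35 + insurance 515.98 + destination terminal 353.69 + brokerage 99.35 + duty 6943.64 + delivery 982.16 = 16866.17

Seller's account: GBP 160673.69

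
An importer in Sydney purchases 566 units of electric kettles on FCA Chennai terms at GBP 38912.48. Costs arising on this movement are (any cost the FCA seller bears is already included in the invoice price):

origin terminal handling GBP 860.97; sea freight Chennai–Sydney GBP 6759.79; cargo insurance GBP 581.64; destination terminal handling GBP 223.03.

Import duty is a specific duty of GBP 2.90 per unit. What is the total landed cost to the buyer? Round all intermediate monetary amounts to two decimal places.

FCA: the seller delivers export-cleared goods to the carrier; the buyer bears costs from that point.
CIF value = FCA price + origin terminal + freight + insurance = 38912.48 + 860.97 + 6759.79 + 581.64 = 47114.88
Import duty = 566 × 2.90 = 1641.40
Buyer bears: origin terminal 860.97 + freight 6759.79 + insurance 581.64 + destination terminal 223.03 + duty 1641.40 = 10066.83
Landed cost = invoice 38912.48 + 10066.83 = 48979.31

Total landed cost: GBP 48979.31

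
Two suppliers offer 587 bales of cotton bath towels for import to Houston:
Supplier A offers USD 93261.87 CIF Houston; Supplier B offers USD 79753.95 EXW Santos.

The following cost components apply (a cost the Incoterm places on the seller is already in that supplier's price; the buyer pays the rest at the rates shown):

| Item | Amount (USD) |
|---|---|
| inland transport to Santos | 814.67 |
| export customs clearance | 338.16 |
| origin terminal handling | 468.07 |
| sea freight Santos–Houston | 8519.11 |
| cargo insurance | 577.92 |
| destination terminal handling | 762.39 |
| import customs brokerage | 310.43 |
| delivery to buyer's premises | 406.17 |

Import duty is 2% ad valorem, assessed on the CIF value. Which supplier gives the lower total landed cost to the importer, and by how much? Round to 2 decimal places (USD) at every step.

Supplier A (CIF):
The CIF price already equals the CIF value: 93261.87
Import duty = 93261.87 × 2% = 1865.24
Buyer bears (A): 762.39 + 310.43 + 406.17 = 1478.99
Landed cost (A) = invoice 93261.87 + 1478.99 + duty 1865.24 = 96606.10
Supplier B (EXW):
CIF value = EXW price + inland to port + export clearance + origin terminal + freight + insurance = 79753.95 + 814.67 + 338.16 + 468.07 + 8519.11 + 577.92 = 90471.88
Import duty = 90471.88 × 2% = 1809.44
Buyer bears (B): 814.67 + 338.16 + 468.07 + 8519.11 + 577.92 + 762.39 + 310.43 + 406.17 = 12196.92
Landed cost (B) = invoice 79753.95 + 12196.92 + duty 1809.44 = 93760.31
Difference = |96606.10 − 93760.31| = 2845.79

Supplier B is cheaper by USD 2845.79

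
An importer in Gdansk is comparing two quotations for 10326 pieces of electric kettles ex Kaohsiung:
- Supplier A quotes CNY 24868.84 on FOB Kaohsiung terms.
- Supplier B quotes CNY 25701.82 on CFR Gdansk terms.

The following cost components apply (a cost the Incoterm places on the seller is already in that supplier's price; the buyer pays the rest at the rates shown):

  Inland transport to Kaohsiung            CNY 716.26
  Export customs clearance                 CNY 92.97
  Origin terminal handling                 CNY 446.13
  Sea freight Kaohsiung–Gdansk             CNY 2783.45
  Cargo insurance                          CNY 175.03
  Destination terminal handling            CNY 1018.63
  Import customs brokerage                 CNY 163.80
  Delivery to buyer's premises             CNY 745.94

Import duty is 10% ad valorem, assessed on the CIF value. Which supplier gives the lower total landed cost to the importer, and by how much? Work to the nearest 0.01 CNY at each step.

Supplier A (FOB):
CIF value = FOB price + freight + insurance = 24868.84 + 2783.45 + 175.03 = 27827.32
Import duty = 27827.32 × 10% = 2782.73
Buyer bears (A): 2783.45 + 175.03 + 1018.63 + 163.80 + 745.94 = 4886.85
Landed cost (A) = invoice 24868.84 + 4886.85 + duty 2782.73 = 32538.42
Supplier B (CFR):
CIF value = CFR price + insurance = 25701.82 + 175.03 = 25876.85
Import duty = 25876.85 × 10% = 2587.69
Buyer bears (B): 175.03 + 1018.63 + 163.80 + 745.94 = 2103.40
Landed cost (B) = invoice 25701.82 + 2103.40 + duty 2587.69 = 30392.91
Difference = |32538.42 − 30392.91| = 2145.51

Supplier B is cheaper by CNY 2145.51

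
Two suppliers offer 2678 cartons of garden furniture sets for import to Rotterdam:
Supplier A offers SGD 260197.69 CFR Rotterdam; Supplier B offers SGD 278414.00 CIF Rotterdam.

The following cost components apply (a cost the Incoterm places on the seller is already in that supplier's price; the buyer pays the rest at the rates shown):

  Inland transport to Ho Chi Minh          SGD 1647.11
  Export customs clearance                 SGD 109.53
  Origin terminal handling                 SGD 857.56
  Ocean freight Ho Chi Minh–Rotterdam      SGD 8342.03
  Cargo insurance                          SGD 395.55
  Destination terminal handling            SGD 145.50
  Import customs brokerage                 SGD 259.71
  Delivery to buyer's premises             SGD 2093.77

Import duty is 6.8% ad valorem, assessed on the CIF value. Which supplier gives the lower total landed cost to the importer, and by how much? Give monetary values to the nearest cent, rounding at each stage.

Supplier A is cheaper by SGD 19032.57

Supplier A (CFR):
CIF value = CFR price + insurance = 260197.69 + 395.55 = 260593.24
Import duty = 260593.24 × 6.8% = 17720.34
Buyer bears (A): 395.55 + 145.50 + 259.71 + 2093.77 = 2894.53
Landed cost (A) = invoice 260197.69 + 2894.53 + duty 17720.34 = 280812.56
Supplier B (CIF):
The CIF price already equals the CIF value: 278414.00
Import duty = 278414.00 × 6.8% = 18932.15
Buyer bears (B): 145.50 + 259.71 + 2093.77 = 2498.98
Landed cost (B) = invoice 278414.00 + 2498.98 + duty 18932.15 = 299845.13
Difference = |280812.56 − 299845.13| = 19032.57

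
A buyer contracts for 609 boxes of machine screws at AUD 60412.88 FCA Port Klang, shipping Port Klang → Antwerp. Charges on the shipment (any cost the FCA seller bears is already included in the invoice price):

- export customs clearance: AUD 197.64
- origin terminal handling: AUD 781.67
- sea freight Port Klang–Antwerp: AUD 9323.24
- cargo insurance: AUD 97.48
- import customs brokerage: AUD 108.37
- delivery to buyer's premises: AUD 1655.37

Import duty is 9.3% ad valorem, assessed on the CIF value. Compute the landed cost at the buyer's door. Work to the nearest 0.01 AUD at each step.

Total landed cost: AUD 78946.23

FCA: the seller delivers export-cleared goods to the carrier; the buyer bears costs from that point.
Already in the invoice (seller's account under FCA): export clearance — exclude.
CIF value = FCA price + origin terminal + freight + insurance = 60412.88 + 781.67 + 9323.24 + 97.48 = 70615.27
Import duty = 70615.27 × 9.3% = 6567.22
Buyer bears: origin terminal 781.67 + freight 9323.24 + insurance 97.48 + brokerage 108.37 + delivery 1655.37 + duty 6567.22 = 18533.35
Landed cost = invoice 60412.88 + 18533.35 = 78946.23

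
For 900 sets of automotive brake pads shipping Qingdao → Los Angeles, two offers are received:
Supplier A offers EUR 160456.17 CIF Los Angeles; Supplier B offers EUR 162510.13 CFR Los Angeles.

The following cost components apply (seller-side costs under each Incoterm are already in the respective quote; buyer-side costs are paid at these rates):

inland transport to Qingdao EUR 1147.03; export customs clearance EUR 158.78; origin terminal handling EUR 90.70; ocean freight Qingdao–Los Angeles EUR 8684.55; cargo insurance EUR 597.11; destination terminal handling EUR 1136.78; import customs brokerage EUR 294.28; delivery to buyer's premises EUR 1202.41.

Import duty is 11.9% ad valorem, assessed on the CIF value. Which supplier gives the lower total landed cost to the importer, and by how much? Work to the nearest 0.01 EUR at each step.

Supplier A is cheaper by EUR 2966.55

Supplier A (CIF):
The CIF price already equals the CIF value: 160456.17
Import duty = 160456.17 × 11.9% = 19094.28
Buyer bears (A): 1136.78 + 294.28 + 1202.41 = 2633.47
Landed cost (A) = invoice 160456.17 + 2633.47 + duty 19094.28 = 182183.92
Supplier B (CFR):
CIF value = CFR price + insurance = 162510.13 + 597.11 = 163107.24
Import duty = 163107.24 × 11.9% = 19409.76
Buyer bears (B): 597.11 + 1136.78 + 294.28 + 1202.41 = 3230.58
Landed cost (B) = invoice 162510.13 + 3230.58 + duty 19409.76 = 185150.47
Difference = |182183.92 − 185150.47| = 2966.55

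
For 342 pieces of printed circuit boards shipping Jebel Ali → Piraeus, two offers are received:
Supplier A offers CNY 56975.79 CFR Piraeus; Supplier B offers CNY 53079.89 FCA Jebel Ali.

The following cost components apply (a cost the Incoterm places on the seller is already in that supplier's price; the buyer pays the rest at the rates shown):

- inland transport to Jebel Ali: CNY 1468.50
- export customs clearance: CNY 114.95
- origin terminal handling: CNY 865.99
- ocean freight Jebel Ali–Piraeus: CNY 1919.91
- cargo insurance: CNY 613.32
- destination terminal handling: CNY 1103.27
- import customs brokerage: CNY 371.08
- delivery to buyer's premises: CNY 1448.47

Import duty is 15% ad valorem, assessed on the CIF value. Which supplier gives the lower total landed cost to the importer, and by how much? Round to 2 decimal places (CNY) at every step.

Supplier B is cheaper by CNY 1276.50

Supplier A (CFR):
CIF value = CFR price + insurance = 56975.79 + 613.32 = 57589.11
Import duty = 57589.11 × 15% = 8638.37
Buyer bears (A): 613.32 + 1103.27 + 371.08 + 1448.47 = 3536.14
Landed cost (A) = invoice 56975.79 + 3536.14 + duty 8638.37 = 69150.30
Supplier B (FCA):
CIF value = FCA price + origin terminal + freight + insurance = 53079.89 + 865.99 + 1919.91 + 613.32 = 56479.11
Import duty = 56479.11 × 15% = 8471.87
Buyer bears (B): 865.99 + 1919.91 + 613.32 + 1103.27 + 371.08 + 1448.47 = 6322.04
Landed cost (B) = invoice 53079.89 + 6322.04 + duty 8471.87 = 67873.80
Difference = |69150.30 − 67873.80| = 1276.50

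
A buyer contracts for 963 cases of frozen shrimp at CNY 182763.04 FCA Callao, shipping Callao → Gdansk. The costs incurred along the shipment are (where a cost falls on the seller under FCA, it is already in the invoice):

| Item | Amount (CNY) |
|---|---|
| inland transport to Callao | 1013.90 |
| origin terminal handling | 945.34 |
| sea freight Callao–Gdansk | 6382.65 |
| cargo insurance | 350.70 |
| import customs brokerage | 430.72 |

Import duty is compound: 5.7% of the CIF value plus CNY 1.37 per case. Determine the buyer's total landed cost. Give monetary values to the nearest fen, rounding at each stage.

FCA: the seller delivers export-cleared goods to the carrier; the buyer bears costs from that point.
Already in the invoice (seller's account under FCA): inland to port — exclude.
CIF value = FCA price + origin terminal + freight + insurance = 182763.04 + 945.34 + 6382.65 + 350.70 = 190441.73
Ad valorem component: 190441.73 × 5.7% = 10855.18
Specific component: 963 × 1.37 = 1319.31
Import duty = 10855.18 + 1319.31 = 12174.49
Buyer bears: origin terminal 945.34 + freight 6382.65 + insurance 350.70 + brokerage 430.72 + duty 12174.49 = 20283.90
Landed cost = invoice 182763.04 + 20283.90 = 203046.94

Total landed cost: CNY 203046.94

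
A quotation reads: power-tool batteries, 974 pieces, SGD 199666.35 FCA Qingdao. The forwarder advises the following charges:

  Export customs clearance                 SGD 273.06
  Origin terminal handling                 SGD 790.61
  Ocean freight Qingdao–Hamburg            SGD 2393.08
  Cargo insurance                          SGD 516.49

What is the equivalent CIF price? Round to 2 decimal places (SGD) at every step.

Not relevant to the conversion: export clearance — on the seller under both FCA and CIF; already in the FCA price and stays in the CIF price.
From FCA to CIF, the seller additionally bears: origin terminal, freight, insurance.
CIF price = 199666.35 + 790.61 + 2393.08 + 516.49 = 203366.53

CIF price: SGD 203366.53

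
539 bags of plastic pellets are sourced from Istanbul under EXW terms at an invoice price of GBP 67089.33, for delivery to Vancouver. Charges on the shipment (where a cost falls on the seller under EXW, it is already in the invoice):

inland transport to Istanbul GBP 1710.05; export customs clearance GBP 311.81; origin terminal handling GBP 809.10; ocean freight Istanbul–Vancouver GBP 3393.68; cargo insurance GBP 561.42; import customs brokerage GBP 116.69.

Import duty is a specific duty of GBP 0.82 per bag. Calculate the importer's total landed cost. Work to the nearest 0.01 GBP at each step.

Total landed cost: GBP 74434.06

EXW: the seller makes goods available at their premises; the buyer bears all onward costs.
CIF value = EXW price + inland to port + export clearance + origin terminal + freight + insurance = 67089.33 + 1710.05 + 311.81 + 809.10 + 3393.68 + 561.42 = 73875.39
Import duty = 539 × 0.82 = 441.98
Buyer bears: inland to port 1710.05 + export clearance 311.81 + origin terminal 809.10 + freight 3393.68 + insurance 561.42 + brokerage 116.69 + duty 441.98 = 7344.73
Landed cost = invoice 67089.33 + 7344.73 = 74434.06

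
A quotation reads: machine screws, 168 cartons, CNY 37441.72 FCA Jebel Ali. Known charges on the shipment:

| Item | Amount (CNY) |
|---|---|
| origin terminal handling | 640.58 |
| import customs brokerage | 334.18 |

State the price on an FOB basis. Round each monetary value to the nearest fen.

FOB price: CNY 38082.30

Not relevant to the conversion: brokerage — on the buyer under both terms; not part of either seller's price.
From FCA to FOB, the seller additionally bears: origin terminal.
FOB price = 37441.72 + 640.58 = 38082.30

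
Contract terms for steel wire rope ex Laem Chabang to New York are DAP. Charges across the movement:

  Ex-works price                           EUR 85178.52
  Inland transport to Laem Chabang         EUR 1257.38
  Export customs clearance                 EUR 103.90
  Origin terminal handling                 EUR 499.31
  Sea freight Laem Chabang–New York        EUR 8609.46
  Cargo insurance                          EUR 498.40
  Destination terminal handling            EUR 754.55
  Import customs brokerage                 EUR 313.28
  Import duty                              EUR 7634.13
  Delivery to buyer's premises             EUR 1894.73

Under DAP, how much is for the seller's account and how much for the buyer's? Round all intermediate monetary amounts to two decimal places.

DAP: the seller bears all costs to the named destination except import duty and clearance.
Seller's account: goods 85178.52 + inland to port 1257.38 + export clearance 103.90 + origin terminal 499.31 + freight 8609.46 + insurance 498.40 + destination terminal 754.55 + delivery 1894.73 = 98796.25
Buyer's account: brokerage 313.28 + duty 7634.13 = 7947.41

Seller: EUR 98796.25; buyer: EUR 7947.41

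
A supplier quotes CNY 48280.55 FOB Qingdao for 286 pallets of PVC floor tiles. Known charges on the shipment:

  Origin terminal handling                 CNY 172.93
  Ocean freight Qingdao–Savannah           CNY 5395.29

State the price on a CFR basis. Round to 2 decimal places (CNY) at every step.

CFR price: CNY 53675.84

Not relevant to the conversion: origin terminal — on the seller under both FOB and CFR; already in the FOB price and stays in the CFR price.
From FOB to CFR, the seller additionally bears: freight.
CFR price = 48280.55 + 5395.29 = 53675.84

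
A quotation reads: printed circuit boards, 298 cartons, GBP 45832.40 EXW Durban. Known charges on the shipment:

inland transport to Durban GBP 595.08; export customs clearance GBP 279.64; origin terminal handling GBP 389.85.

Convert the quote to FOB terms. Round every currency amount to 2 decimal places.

From EXW to FOB, the seller additionally bears: inland to port, export clearance, origin terminal.
FOB price = 45832.40 + 595.08 + 279.64 + 389.85 = 47096.97

FOB price: GBP 47096.97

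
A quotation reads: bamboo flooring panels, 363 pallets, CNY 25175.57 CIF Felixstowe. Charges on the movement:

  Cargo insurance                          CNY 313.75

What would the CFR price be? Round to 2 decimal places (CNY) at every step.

From CIF to CFR, the seller no longer bears: insurance.
CFR price = 25175.57 − 313.75 = 24861.82

CFR price: CNY 24861.82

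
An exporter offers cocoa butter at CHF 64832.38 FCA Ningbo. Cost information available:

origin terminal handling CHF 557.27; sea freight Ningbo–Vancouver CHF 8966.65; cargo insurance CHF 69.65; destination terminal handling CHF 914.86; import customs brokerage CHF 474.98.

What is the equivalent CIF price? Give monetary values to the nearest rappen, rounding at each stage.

Not relevant to the conversion: destination terminal, brokerage — on the buyer under both terms; not part of either seller's price.
From FCA to CIF, the seller additionally bears: origin terminal, freight, insurance.
CIF price = 64832.38 + 557.27 + 8966.65 + 69.65 = 74425.95

CIF price: CHF 74425.95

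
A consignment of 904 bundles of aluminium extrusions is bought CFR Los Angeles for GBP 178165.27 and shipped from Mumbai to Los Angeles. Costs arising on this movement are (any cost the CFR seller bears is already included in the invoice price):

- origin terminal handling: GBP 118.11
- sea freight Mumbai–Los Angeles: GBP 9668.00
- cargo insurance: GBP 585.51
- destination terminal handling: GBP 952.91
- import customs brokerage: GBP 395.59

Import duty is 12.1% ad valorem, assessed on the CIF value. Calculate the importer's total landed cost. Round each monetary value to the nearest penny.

Total landed cost: GBP 201728.12

CFR: the seller pays costs through ocean freight to the destination port, but not insurance.
Already in the invoice (seller's account under CFR): origin terminal, freight — exclude.
CIF value = CFR price + insurance = 178165.27 + 585.51 = 178750.78
Import duty = 178750.78 × 12.1% = 21628.84
Buyer bears: insurance 585.51 + destination terminal 952.91 + brokerage 395.59 + duty 21628.84 = 23562.85
Landed cost = invoice 178165.27 + 23562.85 = 201728.12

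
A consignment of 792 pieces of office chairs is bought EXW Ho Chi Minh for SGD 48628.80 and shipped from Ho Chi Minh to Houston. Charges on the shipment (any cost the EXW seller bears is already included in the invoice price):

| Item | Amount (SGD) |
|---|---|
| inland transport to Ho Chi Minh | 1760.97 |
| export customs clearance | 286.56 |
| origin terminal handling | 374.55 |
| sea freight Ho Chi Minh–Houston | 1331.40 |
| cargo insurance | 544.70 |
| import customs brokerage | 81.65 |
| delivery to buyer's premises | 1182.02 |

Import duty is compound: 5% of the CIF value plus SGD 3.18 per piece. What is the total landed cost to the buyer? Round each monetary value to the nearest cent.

EXW: the seller makes goods available at their premises; the buyer bears all onward costs.
CIF value = EXW price + inland to port + export clearance + origin terminal + freight + insurance = 48628.80 + 1760.97 + 286.56 + 374.55 + 1331.40 + 544.70 = 52926.98
Ad valorem component: 52926.98 × 5% = 2646.35
Specific component: 792 × 3.18 = 2518.56
Import duty = 2646.35 + 2518.56 = 5164.91
Buyer bears: inland to port 1760.97 + export clearance 286.56 + origin terminal 374.55 + freight 1331.40 + insurance 544.70 + brokerage 81.65 + delivery 1182.02 + duty 5164.91 = 10726.76
Landed cost = invoice 48628.80 + 10726.76 = 59355.56

Total landed cost: SGD 59355.56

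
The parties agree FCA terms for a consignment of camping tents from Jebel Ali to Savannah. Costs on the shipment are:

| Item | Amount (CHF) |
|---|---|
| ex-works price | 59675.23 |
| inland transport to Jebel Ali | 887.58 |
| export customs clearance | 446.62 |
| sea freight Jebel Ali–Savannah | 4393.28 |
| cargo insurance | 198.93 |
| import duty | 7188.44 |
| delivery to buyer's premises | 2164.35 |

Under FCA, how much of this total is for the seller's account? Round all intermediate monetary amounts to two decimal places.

FCA: the seller delivers export-cleared goods to the carrier; the buyer bears costs from that point.
Seller's account: goods 59675.23 + inland to port 887.58 + export clearance 446.62 = 61009.43
Buyer's account: freight 4393.28 + insurance 198.93 + duty 7188.44 + delivery 2164.35 = 13945.00

Seller's account: CHF 61009.43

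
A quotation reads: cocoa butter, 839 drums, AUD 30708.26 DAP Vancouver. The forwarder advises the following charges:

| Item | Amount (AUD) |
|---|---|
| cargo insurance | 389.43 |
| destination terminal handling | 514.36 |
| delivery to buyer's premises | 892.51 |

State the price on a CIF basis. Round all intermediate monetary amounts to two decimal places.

CIF price: AUD 29301.39

Not relevant to the conversion: insurance — on the seller under both DAP and CIF; already in the DAP price and stays in the CIF price.
From DAP to CIF, the seller no longer bears: destination terminal, delivery.
CIF price = 30708.26 − 514.36 − 892.51 = 29301.39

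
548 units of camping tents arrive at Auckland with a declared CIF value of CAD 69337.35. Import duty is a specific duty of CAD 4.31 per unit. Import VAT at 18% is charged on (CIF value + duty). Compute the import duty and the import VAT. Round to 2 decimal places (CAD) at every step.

Import duty = 548 × 4.31 = 2361.88
VAT base = CIF + duty = 69337.35 + 2361.88 = 71699.23
Import VAT = 71699.23 × 18% = 12905.86

Import duty: CAD 2361.88; import VAT: CAD 12905.86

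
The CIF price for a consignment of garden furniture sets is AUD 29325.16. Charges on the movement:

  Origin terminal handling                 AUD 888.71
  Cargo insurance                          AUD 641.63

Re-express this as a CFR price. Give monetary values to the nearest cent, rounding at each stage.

CFR price: AUD 28683.53

Not relevant to the conversion: origin terminal — on the seller under both CIF and CFR; already in the CIF price and stays in the CFR price.
From CIF to CFR, the seller no longer bears: insurance.
CFR price = 29325.16 − 641.63 = 28683.53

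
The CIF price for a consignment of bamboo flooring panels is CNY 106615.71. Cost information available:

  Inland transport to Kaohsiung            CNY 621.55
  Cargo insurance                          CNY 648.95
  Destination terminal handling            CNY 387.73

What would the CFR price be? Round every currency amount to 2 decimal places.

CFR price: CNY 105966.76

Not relevant to the conversion: inland to port — on the seller under both CIF and CFR; already in the CIF price and stays in the CFR price. destination terminal — on the buyer under both terms; not part of either seller's price.
From CIF to CFR, the seller no longer bears: insurance.
CFR price = 106615.71 − 648.95 = 105966.76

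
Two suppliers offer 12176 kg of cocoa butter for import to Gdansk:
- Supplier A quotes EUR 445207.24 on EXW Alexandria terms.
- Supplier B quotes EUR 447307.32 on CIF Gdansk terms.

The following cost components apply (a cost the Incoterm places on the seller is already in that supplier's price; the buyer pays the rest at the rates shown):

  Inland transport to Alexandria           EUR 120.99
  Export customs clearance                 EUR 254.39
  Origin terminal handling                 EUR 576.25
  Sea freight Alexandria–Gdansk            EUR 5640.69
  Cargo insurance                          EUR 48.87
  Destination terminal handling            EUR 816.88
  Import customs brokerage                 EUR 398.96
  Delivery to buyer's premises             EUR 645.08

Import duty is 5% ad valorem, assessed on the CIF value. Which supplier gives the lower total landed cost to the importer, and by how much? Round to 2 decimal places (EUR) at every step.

Supplier A (EXW):
CIF value = EXW price + inland to port + export clearance + origin terminal + freight + insurance = 445207.24 + 120.99 + 254.39 + 576.25 + 5640.69 + 48.87 = 451848.43
Import duty = 451848.43 × 5% = 22592.42
Buyer bears (A): 120.99 + 254.39 + 576.25 + 5640.69 + 48.87 + 816.88 + 398.96 + 645.08 = 8502.11
Landed cost (A) = invoice 445207.24 + 8502.11 + duty 22592.42 = 476301.77
Supplier B (CIF):
The CIF price already equals the CIF value: 447307.32
Import duty = 447307.32 × 5% = 22365.37
Buyer bears (B): 816.88 + 398.96 + 645.08 = 1860.92
Landed cost (B) = invoice 447307.32 + 1860.92 + duty 22365.37 = 471533.61
Difference = |476301.77 − 471533.61| = 4768.16

Supplier B is cheaper by EUR 4768.16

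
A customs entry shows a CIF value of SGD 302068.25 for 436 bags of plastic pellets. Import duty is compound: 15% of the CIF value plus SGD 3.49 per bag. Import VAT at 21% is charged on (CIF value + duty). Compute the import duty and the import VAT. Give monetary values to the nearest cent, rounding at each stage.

Import duty: SGD 46831.88; import VAT: SGD 73269.03

Ad valorem component: 302068.25 × 15% = 45310.24
Specific component: 436 × 3.49 = 1521.64
Import duty = 45310.24 + 1521.64 = 46831.88
VAT base = CIF + duty = 302068.25 + 46831.88 = 348900.13
Import VAT = 348900.13 × 21% = 73269.03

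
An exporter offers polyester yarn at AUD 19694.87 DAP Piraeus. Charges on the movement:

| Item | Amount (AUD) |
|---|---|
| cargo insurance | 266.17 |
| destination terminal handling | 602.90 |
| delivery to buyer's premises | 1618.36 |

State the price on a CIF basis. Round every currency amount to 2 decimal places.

CIF price: AUD 17473.61

Not relevant to the conversion: insurance — on the seller under both DAP and CIF; already in the DAP price and stays in the CIF price.
From DAP to CIF, the seller no longer bears: destination terminal, delivery.
CIF price = 19694.87 − 602.90 − 1618.36 = 17473.61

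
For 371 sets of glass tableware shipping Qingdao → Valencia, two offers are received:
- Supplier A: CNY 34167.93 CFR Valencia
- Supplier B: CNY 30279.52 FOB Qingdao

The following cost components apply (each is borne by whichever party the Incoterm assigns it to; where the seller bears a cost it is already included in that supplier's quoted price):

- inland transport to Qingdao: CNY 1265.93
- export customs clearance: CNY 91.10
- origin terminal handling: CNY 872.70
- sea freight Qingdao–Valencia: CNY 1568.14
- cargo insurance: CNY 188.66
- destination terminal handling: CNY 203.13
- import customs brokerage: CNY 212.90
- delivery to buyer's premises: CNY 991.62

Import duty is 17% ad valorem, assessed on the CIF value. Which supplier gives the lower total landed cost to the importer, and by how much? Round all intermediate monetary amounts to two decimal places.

Supplier A (CFR):
CIF value = CFR price + insurance = 34167.93 + 188.66 = 34356.59
Import duty = 34356.59 × 17% = 5840.62
Buyer bears (A): 188.66 + 203.13 + 212.90 + 991.62 = 1596.31
Landed cost (A) = invoice 34167.93 + 1596.31 + duty 5840.62 = 41604.86
Supplier B (FOB):
CIF value = FOB price + freight + insurance = 30279.52 + 1568.14 + 188.66 = 32036.32
Import duty = 32036.32 × 17% = 5446.17
Buyer bears (B): 1568.14 + 188.66 + 203.13 + 212.90 + 991.62 = 3164.45
Landed cost (B) = invoice 30279.52 + 3164.45 + duty 5446.17 = 38890.14
Difference = |41604.86 − 38890.14| = 2714.72

Supplier B is cheaper by CNY 2714.72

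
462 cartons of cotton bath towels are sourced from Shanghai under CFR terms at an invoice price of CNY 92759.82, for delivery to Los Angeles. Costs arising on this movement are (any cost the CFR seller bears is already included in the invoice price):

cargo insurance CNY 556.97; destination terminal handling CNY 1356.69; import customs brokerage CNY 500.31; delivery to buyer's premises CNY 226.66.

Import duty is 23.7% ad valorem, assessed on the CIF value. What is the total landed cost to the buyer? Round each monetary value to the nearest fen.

CFR: the seller pays costs through ocean freight to the destination port, but not insurance.
CIF value = CFR price + insurance = 92759.82 + 556.97 = 93316.79
Import duty = 93316.79 × 23.7% = 22116.08
Buyer bears: insurance 556.97 + destination terminal 1356.69 + brokerage 500.31 + delivery 226.66 + duty 22116.08 = 24756.71
Landed cost = invoice 92759.82 + 24756.71 = 117516.53

Total landed cost: CNY 117516.53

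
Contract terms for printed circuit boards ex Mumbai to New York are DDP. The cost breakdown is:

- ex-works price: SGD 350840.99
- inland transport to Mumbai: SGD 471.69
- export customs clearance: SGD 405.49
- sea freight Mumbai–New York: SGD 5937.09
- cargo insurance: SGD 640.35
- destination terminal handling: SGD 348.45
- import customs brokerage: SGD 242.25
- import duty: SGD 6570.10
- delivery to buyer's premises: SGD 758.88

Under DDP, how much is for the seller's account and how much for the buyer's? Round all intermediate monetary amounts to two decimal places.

DDP: the seller bears all costs including import duty.
Seller's account: goods 350840.99 + inland to port 471.69 + export clearance 405.49 + freight 5937.09 + insurance 640.35 + destination terminal 348.45 + brokerage 242.25 + duty 6570.10 + delivery 758.88 = 366215.29
Buyer's account: 0.00

Seller: SGD 366215.29; buyer: SGD 0.00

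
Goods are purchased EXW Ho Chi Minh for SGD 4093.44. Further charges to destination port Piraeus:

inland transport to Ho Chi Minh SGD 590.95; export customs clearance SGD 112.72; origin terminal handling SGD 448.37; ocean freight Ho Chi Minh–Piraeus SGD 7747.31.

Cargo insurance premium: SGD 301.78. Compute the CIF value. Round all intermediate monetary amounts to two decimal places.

CIF = EXW price + pre-shipment costs + freight + insurance
CIF = 4093.44 + 590.95 + 112.72 + 448.37 + 7747.31 + 301.78 = 13294.57

CIF value: SGD 13294.57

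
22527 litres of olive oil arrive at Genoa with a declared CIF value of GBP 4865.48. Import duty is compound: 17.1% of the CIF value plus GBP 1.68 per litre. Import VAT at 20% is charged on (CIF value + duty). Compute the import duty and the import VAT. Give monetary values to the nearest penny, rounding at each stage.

Import duty: GBP 38677.36; import VAT: GBP 8708.57

Ad valorem component: 4865.48 × 17.1% = 832.00
Specific component: 22527 × 1.68 = 37845.36
Import duty = 832.00 + 37845.36 = 38677.36
VAT base = CIF + duty = 4865.48 + 38677.36 = 43542.84
Import VAT = 43542.84 × 20% = 8708.57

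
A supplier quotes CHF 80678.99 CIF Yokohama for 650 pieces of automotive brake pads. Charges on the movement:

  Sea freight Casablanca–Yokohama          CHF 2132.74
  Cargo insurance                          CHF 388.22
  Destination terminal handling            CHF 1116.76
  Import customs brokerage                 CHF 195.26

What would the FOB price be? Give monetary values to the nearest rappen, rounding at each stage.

Not relevant to the conversion: destination terminal, brokerage — on the buyer under both terms; not part of either seller's price.
From CIF to FOB, the seller no longer bears: freight, insurance.
FOB price = 80678.99 − 2132.74 − 388.22 = 78158.03

FOB price: CHF 78158.03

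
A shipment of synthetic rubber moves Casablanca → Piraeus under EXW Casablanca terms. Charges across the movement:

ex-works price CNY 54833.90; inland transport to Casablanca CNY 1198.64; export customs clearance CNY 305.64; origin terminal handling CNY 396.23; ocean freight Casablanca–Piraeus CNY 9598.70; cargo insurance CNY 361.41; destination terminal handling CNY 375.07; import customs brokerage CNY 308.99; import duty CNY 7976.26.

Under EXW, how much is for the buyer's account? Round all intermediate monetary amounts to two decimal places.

EXW: the seller makes goods available at their premises; the buyer bears all onward costs.
Seller's account: goods 54833.90 = 54833.90
Buyer's account: inland to port 1198.64 + export clearance 305.64 + origin terminal 396.23 + freight 9598.70 + insurance 361.41 + destination terminal 375.07 + brokerage 308.99 + duty 7976.26 = 20520.94

Buyer's account: CNY 20520.94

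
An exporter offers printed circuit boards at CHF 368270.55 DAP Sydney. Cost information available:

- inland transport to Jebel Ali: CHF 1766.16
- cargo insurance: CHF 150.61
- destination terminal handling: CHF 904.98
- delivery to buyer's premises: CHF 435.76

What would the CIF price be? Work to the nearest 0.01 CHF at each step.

Not relevant to the conversion: insurance, inland to port — on the seller under both DAP and CIF; already in the DAP price and stays in the CIF price.
From DAP to CIF, the seller no longer bears: destination terminal, delivery.
CIF price = 368270.55 − 904.98 − 435.76 = 366929.81

CIF price: CHF 366929.81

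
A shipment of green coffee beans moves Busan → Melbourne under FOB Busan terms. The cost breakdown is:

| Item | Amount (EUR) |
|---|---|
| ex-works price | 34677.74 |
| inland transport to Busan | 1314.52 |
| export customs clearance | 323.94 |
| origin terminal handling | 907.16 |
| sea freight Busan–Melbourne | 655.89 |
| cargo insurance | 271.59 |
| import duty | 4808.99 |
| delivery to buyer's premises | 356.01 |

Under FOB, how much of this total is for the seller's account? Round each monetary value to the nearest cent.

FOB: the seller bears costs until goods are on board at the origin port; the buyer bears freight, insurance and all costs thereafter.
Seller's account: goods 34677.74 + inland to port 1314.52 + export clearance 323.94 + origin terminal 907.16 = 37223.36
Buyer's account: freight 655.89 + insurance 271.59 + duty 4808.99 + delivery 356.01 = 6092.48

Seller's account: EUR 37223.36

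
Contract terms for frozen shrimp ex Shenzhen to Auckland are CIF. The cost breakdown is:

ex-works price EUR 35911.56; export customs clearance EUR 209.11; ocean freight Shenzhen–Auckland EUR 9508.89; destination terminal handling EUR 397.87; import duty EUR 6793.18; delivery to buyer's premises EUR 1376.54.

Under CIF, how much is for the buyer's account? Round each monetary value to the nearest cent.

Buyer's account: EUR 8567.59

CIF: the seller pays costs through ocean freight and marine insurance to the destination port.
Seller's account: goods 35911.56 + export clearance 209.11 + freight 9508.89 = 45629.56
Buyer's account: destination terminal 397.87 + duty 6793.18 + delivery 1376.54 = 8567.59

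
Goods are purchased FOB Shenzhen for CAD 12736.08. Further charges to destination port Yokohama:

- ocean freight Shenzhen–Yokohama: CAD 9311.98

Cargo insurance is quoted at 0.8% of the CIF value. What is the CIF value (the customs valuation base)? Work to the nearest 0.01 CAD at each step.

CIF value: CAD 22225.87

Let C be the CIF value. C = FOB price + freight + 0.8% × C
C − 0.8% × C = 12736.08 + 9311.98
0.992 × C = 22048.06
C = 22048.06 / 0.992 = 22225.87
Insurance premium = 0.8% × 22225.87 = 177.81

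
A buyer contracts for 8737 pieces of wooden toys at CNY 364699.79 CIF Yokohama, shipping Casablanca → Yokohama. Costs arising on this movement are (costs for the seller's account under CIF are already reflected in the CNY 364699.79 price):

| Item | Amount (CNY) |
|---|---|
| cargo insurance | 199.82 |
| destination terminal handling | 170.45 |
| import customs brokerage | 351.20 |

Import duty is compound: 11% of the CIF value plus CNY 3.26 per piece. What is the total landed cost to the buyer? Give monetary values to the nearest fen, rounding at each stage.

Total landed cost: CNY 433821.04

CIF: the seller pays costs through ocean freight and marine insurance to the destination port.
Already in the invoice (seller's account under CIF): insurance — exclude.
The CIF price already equals the CIF value: 364699.79
Ad valorem component: 364699.79 × 11% = 40116.98
Specific component: 8737 × 3.26 = 28482.62
Import duty = 40116.98 + 28482.62 = 68599.60
Buyer bears: destination terminal 170.45 + brokerage 351.20 + duty 68599.60 = 69121.25
Landed cost = invoice 364699.79 + 69121.25 = 433821.04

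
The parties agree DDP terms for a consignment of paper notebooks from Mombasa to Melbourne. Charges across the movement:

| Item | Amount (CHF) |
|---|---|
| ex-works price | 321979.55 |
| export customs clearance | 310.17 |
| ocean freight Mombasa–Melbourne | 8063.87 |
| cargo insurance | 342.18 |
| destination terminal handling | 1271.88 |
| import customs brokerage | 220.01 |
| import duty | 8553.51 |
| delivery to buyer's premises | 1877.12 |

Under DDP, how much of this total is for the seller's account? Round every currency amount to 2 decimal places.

Seller's account: CHF 342618.29

DDP: the seller bears all costs including import duty.
Seller's account: goods 321979.55 + export clearance 310.17 + freight 8063.87 + insurance 342.18 + destination terminal 1271.88 + brokerage 220.01 + duty 8553.51 + delivery 1877.12 = 342618.29
Buyer's account: 0.00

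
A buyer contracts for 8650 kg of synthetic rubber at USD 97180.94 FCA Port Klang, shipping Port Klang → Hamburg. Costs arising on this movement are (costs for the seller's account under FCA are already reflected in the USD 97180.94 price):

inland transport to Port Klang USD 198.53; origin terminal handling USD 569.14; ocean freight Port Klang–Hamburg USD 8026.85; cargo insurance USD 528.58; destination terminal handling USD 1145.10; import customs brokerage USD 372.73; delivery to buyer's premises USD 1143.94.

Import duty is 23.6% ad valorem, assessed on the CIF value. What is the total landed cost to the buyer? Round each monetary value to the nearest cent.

FCA: the seller delivers export-cleared goods to the carrier; the buyer bears costs from that point.
Already in the invoice (seller's account under FCA): inland to port — exclude.
CIF value = FCA price + origin terminal + freight + insurance = 97180.94 + 569.14 + 8026.85 + 528.58 = 106305.51
Import duty = 106305.51 × 23.6% = 25088.10
Buyer bears: origin terminal 569.14 + freight 8026.85 + insurance 528.58 + destination terminal 1145.10 + brokerage 372.73 + delivery 1143.94 + duty 25088.10 = 36874.44
Landed cost = invoice 97180.94 + 36874.44 = 134055.38

Total landed cost: USD 134055.38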